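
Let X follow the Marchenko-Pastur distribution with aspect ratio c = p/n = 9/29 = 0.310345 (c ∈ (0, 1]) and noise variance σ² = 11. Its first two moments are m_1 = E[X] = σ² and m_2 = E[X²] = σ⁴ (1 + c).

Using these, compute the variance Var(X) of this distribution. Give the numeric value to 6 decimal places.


m_1 = E[X] = σ² = 11, so m_1² = 121.
m_2 = E[X²] = σ⁴ (1 + c) = 121 · (1 + 0.310345) = 121 · 1.310345 = 158.551724.
(Note m_2 − m_1² simplifies to c · σ⁴ = 0.310345 · 121.)

Var(X) = m_2 − m_1² = 158.551724 − 121 = 37.551724.


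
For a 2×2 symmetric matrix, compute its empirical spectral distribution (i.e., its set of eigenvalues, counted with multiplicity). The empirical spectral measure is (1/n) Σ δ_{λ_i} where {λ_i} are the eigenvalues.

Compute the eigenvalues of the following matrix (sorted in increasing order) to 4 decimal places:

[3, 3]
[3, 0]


Since M is real symmetric, both eigenvalues are real; they are the roots of det(λI − M) = λ² − (tr M) λ + det M.
tr M = 3 + 0 = 3.
det M = 3·0 − 3² = 0 − 9 = -9.
Characteristic polynomial: λ² − 3λ − 9 = 0.
Discriminant Δ = (tr M)² − 4·det M = 9 − (-36) = 45; √Δ = 6.708204.
λ = (tr M ± √Δ)/2 = (3 ± 6.708204)/2, giving (tr M − √Δ)/2 = -1.8541 and (tr M + √Δ)/2 = 4.8541.

Eigenvalues sorted in increasing order: [-1.8541, 4.8541].


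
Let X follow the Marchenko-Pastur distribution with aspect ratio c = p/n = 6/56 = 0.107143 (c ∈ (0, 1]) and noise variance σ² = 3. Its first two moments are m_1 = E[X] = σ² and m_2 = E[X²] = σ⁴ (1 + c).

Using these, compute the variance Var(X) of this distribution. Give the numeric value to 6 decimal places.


m_1 = E[X] = σ² = 3, so m_1² = 9.
m_2 = E[X²] = σ⁴ (1 + c) = 9 · (1 + 0.107143) = 9 · 1.107143 = 9.964286.
(Note m_2 − m_1² simplifies to c · σ⁴ = 0.107143 · 9.)

Var(X) = m_2 − m_1² = 9.964286 − 9 = 0.964286.


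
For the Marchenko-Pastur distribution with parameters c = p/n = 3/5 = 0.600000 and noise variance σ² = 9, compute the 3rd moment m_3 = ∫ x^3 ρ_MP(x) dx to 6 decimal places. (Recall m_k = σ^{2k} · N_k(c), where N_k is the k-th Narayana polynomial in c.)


E[X³] = σ⁶ (1 + 3c + c²) (third MP moment). With σ² = 9 (so σ⁶ = 729) and c = 3/5 = 0.600000: E[X³] = 729 · (1 + 3·0.600000 + (0.600000)²) = 729 · 3.160000.

So E[X^3] = 2303.640000.


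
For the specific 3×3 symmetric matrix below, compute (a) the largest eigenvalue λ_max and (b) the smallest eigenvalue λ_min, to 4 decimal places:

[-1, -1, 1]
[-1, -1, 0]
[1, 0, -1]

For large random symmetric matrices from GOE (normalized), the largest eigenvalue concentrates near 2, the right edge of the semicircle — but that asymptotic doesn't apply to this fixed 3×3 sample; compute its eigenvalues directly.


Since M is real symmetric, all three eigenvalues are real; they are the roots of det(λI − M) = λ³ − (tr M) λ² + s λ − det M, where s is the sum of the principal 2×2 minors.
tr M = -1 + (-1) + (-1) = -3.
s = ((-1)·(-1) − (-1)²) + ((-1)·(-1) − 1²) + ((-1)·(-1) − 0²) = 0 + 0 + 1 = 1.
det M (expand along row 1) = (-1)·1 − (-1)·1 + 1·1 = 1.
Characteristic polynomial: λ³ + 3λ² + λ − 1 = 0.
Substitute λ = y + (tr M)/3 = y − 1.000000 to remove the quadratic term: y³ + p·y + q = 0 with p = s − (tr M)²/3 = -2.000000 and q = −2(tr M)³/27 + (tr M)·s/3 − det M = 0.000000.
Three real roots ⇒ use the trigonometric (Viète) form: r = 2√(−p/3) = 1.632993, φ = arccos(3q/(p·r)) = arccos(0.000000) = 1.570796 rad.
y_k = r·cos(φ/3 − 2πk/3) for k = 0, 1, 2 gives y = 1.414214, 0.000000, -1.414214.
λ_k = y_k − 1.000000 gives λ = 0.4142, -1.0000, -2.4142 (check: the sum is -3.0000 = tr M).

Hence λ_max = 0.4142 and λ_min = -2.4142.


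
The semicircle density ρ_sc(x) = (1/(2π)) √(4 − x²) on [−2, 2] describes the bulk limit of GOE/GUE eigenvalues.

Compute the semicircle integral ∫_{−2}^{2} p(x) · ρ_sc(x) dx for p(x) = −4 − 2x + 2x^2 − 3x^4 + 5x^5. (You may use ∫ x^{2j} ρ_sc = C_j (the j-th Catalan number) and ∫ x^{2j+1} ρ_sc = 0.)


Write p(x) = Σ a_i x^i, split into monomials and integrate each against ρ_sc separately.
Using ∫ x^{2j} ρ_sc = C_j = (1/(j+1)) C(2j, j) (Catalan numbers) and ∫ x^{2j+1} ρ_sc = 0 (odd monomials vanish by symmetry):
  i = 0 (even): a_0 · C_{0} = -4 · 1 = -4
  i = 1 (odd): ∫ x^1 ρ_sc = 0 (vanishes)
  i = 2 (even): a_2 · C_{1} = 2 · 1 = 2
  i = 4 (even): a_4 · C_{2} = -3 · 2 = -6
  i = 5 (odd): ∫ x^5 ρ_sc = 0 (vanishes)

Summing the contributions: ∫_{−2}^{2} p(x) ρ_sc(x) dx = (-4) + 2 + (-6) = -8.


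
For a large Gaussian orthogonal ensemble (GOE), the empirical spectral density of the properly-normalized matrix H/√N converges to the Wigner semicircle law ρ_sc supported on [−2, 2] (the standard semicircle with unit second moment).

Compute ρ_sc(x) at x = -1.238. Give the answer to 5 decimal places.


ρ_sc(x) = (1/(2π)) √(4 − x²). With x = -1.238:
  4 − x² = 4 − (-1.238)² = 4 − 1.532644 = 2.467356.
  √(4 − x²) = 1.570782.
  1/(2π) = 0.159155.
  ρ_sc(-1.238) = 0.159155 · 1.570782 = 0.249998.

Rounded to 5 decimal places: ρ_sc(-1.238) ≈ 0.25000.


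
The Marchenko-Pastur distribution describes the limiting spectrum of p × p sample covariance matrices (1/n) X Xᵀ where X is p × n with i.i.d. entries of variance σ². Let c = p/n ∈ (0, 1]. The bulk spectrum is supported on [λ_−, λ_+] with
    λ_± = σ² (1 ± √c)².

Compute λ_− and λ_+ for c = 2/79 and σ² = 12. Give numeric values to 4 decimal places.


c = 2/79 = 0.025316; √c = 0.159111.
λ_− = σ² (1 − √c)² = 12 · (1 − 0.159111)² = 12 · (0.840889)² = 8.485123.
λ_+ = σ² (1 + √c)² = 12 · (1 + 0.159111)² = 12 · (1.159111)² = 16.122472.

Rounded to 4 decimal places: λ_− ≈ 8.4851, λ_+ ≈ 16.1225.


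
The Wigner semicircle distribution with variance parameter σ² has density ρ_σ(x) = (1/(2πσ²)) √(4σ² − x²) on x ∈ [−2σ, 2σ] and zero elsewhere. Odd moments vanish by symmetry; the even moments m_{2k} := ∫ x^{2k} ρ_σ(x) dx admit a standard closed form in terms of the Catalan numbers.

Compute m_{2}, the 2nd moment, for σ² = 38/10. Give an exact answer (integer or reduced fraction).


By the scaled semicircle moment identity, m_{2k} = σ^{2k} · C_k with k = 1.
C_1 = (1/(k+1)) · C(2k, k) = (1/2) · C(2, 1) = (1/2) · 2 = 1.
σ^{2k} = (σ²)^k = (38/10)^1 = 19/5.

Therefore m_{2} = σ^{2} · C_1 = (19/5) · 1 = 19/5.


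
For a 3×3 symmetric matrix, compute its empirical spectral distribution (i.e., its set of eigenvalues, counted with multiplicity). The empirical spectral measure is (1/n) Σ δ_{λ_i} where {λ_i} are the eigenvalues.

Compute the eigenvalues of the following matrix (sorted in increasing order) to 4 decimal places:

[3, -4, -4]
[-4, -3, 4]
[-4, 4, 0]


Since M is real symmetric, all three eigenvalues are real; they are the roots of det(λI − M) = λ³ − (tr M) λ² + s λ − det M, where s is the sum of the principal 2×2 minors.
tr M = 3 + (-3) + 0 = 0.
s = (3·(-3) − (-4)²) + (3·0 − (-4)²) + ((-3)·0 − 4²) = -25 + (-16) + (-16) = -57.
det M (expand along row 1) = 3·(-16) − (-4)·16 + (-4)·(-28) = 128.
Characteristic polynomial: λ³ − 57λ − 128 = 0.
Substitute λ = y + (tr M)/3 = y + 0.000000 to remove the quadratic term: y³ + p·y + q = 0 with p = s − (tr M)²/3 = -57.000000 and q = −2(tr M)³/27 + (tr M)·s/3 − det M = -128.000000.
Three real roots ⇒ use the trigonometric (Viète) form: r = 2√(−p/3) = 8.717798, φ = arccos(3q/(p·r)) = arccos(0.772769) = 0.687604 rad.
y_k = r·cos(φ/3 − 2πk/3) for k = 0, 1, 2 gives y = 8.489811, -2.529584, -5.960227.
λ_k = y_k + 0.000000 gives λ = 8.4898, -2.5296, -5.9602 (check: the sum is 0.0000 = tr M).

Eigenvalues sorted in increasing order: [-5.9602, -2.5296, 8.4898].


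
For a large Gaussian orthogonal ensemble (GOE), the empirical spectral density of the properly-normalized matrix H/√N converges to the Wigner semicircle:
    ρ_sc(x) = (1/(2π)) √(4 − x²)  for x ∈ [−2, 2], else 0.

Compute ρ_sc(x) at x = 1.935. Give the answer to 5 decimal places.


ρ_sc(x) = (1/(2π)) √(4 − x²). With x = 1.935:
  4 − x² = 4 − (1.935)² = 4 − 3.744225 = 0.255775.
  √(4 − x²) = 0.505742.
  1/(2π) = 0.159155.
  ρ_sc(1.935) = 0.159155 · 0.505742 = 0.080491.

Rounded to 5 decimal places: ρ_sc(1.935) ≈ 0.08049.


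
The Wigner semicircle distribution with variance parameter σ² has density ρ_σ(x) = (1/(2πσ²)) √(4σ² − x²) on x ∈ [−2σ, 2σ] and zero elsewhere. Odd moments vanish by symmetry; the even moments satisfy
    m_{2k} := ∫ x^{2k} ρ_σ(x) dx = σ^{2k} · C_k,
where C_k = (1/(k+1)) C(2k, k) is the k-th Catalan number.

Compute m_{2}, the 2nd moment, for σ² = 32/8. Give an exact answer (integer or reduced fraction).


By the scaled semicircle moment identity, m_{2k} = σ^{2k} · C_k with k = 1.
C_1 = (1/(k+1)) · C(2k, k) = (1/2) · C(2, 1) = (1/2) · 2 = 1.
σ^{2k} = (σ²)^k = (32/8)^1 = 4.

Therefore m_{2} = σ^{2} · C_1 = 4 · 1 = 4.


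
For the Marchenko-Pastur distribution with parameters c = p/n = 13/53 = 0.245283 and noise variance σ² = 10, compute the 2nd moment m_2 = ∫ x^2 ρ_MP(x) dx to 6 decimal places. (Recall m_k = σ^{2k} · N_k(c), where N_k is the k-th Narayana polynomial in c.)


E[X²] = σ⁴ (1 + c) (second MP moment). With σ² = 10 (so σ⁴ = 100) and c = 13/53 = 0.245283: E[X²] = 100 · (1 + 0.245283) = 100 · 1.245283.

So E[X^2] = 124.528302.


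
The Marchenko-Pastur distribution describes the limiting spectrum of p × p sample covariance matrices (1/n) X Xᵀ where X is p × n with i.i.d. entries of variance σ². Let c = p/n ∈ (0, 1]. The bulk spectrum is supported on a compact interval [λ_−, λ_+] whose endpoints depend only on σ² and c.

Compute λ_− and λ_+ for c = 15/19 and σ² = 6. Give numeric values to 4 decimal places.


c = 15/19 = 0.789474; √c = 0.888523.
λ_− = σ² (1 − √c)² = 6 · (1 − 0.888523)² = 6 · (0.111477)² = 0.074562.
λ_+ = σ² (1 + √c)² = 6 · (1 + 0.888523)² = 6 · (1.888523)² = 21.399122.

Rounded to 4 decimal places: λ_− ≈ 0.0746, λ_+ ≈ 21.3991.


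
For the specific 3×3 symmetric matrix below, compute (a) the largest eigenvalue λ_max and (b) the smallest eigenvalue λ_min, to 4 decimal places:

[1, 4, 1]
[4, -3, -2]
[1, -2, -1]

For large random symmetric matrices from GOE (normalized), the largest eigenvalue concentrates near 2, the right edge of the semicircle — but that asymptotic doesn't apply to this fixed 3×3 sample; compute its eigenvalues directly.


Since M is real symmetric, all three eigenvalues are real; they are the roots of det(λI − M) = λ³ − (tr M) λ² + s λ − det M, where s is the sum of the principal 2×2 minors.
tr M = 1 + (-3) + (-1) = -3.
s = (1·(-3) − 4²) + (1·(-1) − 1²) + ((-3)·(-1) − (-2)²) = -19 + (-2) + (-1) = -22.
det M (expand along row 1) = 1·(-1) − 4·(-2) + 1·(-5) = 2.
Characteristic polynomial: λ³ + 3λ² − 22λ − 2 = 0.
Substitute λ = y + (tr M)/3 = y − 1.000000 to remove the quadratic term: y³ + p·y + q = 0 with p = s − (tr M)²/3 = -25.000000 and q = −2(tr M)³/27 + (tr M)·s/3 − det M = 22.000000.
Three real roots ⇒ use the trigonometric (Viète) form: r = 2√(−p/3) = 5.773503, φ = arccos(3q/(p·r)) = arccos(-0.457261) = 2.045710 rad.
y_k = r·cos(φ/3 − 2πk/3) for k = 0, 1, 2 gives y = 4.482401, 0.910159, -5.392559.
λ_k = y_k − 1.000000 gives λ = 3.4824, -0.0898, -6.3926 (check: the sum is -3.0000 = tr M).

Hence λ_max = 3.4824 and λ_min = -6.3926.


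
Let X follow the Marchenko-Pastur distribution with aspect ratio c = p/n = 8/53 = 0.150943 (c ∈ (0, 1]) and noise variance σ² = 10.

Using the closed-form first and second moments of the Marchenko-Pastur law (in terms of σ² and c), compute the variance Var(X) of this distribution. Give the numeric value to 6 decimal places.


Recall the MP moments m_1 = E[X] = σ² and m_2 = E[X²] = σ⁴ (1 + c).
m_1 = E[X] = σ² = 10, so m_1² = 100.
m_2 = E[X²] = σ⁴ (1 + c) = 100 · (1 + 0.150943) = 100 · 1.150943 = 115.094340.
(Note m_2 − m_1² simplifies to c · σ⁴ = 0.150943 · 100.)

Var(X) = m_2 − m_1² = 115.094340 − 100 = 15.094340.


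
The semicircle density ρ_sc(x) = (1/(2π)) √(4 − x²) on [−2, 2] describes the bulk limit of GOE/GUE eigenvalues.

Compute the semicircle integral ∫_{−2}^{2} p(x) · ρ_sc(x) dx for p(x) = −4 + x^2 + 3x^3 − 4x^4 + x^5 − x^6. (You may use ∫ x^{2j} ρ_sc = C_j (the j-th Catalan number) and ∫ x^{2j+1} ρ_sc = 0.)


Write p(x) = Σ a_i x^i, split into monomials and integrate each against ρ_sc separately.
Using ∫ x^{2j} ρ_sc = C_j = (1/(j+1)) C(2j, j) (Catalan numbers) and ∫ x^{2j+1} ρ_sc = 0 (odd monomials vanish by symmetry):
  i = 0 (even): a_0 · C_{0} = -4 · 1 = -4
  i = 2 (even): a_2 · C_{1} = 1 · 1 = 1
  i = 3 (odd): ∫ x^3 ρ_sc = 0 (vanishes)
  i = 4 (even): a_4 · C_{2} = -4 · 2 = -8
  i = 5 (odd): ∫ x^5 ρ_sc = 0 (vanishes)
  i = 6 (even): a_6 · C_{3} = -1 · 5 = -5

Summing the contributions: ∫_{−2}^{2} p(x) ρ_sc(x) dx = (-4) + 1 + (-8) + (-5) = -16.


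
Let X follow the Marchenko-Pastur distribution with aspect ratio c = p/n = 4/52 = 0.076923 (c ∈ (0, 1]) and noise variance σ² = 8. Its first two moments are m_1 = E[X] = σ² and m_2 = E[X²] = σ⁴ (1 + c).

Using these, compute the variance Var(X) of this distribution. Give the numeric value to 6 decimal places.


m_1 = E[X] = σ² = 8, so m_1² = 64.
m_2 = E[X²] = σ⁴ (1 + c) = 64 · (1 + 0.076923) = 64 · 1.076923 = 68.923077.
(Note m_2 − m_1² simplifies to c · σ⁴ = 0.076923 · 64.)

Var(X) = m_2 − m_1² = 68.923077 − 64 = 4.923077.


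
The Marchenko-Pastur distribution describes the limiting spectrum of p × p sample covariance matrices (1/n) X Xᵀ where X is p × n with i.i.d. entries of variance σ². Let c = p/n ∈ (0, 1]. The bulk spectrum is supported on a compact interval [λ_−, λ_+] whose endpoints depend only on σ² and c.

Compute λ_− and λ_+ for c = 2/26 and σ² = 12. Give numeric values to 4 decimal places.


c = 2/26 = 0.076923; √c = 0.277350.
λ_− = σ² (1 − √c)² = 12 · (1 − 0.277350)² = 12 · (0.722650)² = 6.266675.
λ_+ = σ² (1 + √c)² = 12 · (1 + 0.277350)² = 12 · (1.277350)² = 19.579479.

Rounded to 4 decimal places: λ_− ≈ 6.2667, λ_+ ≈ 19.5795.


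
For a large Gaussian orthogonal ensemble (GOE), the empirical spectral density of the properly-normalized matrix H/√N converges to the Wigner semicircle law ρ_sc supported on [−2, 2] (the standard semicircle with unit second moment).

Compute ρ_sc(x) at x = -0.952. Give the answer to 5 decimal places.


ρ_sc(x) = (1/(2π)) √(4 − x²). With x = -0.952:
  4 − x² = 4 − (-0.952)² = 4 − 0.906304 = 3.093696.
  √(4 − x²) = 1.758891.
  1/(2π) = 0.159155.
  ρ_sc(-0.952) = 0.159155 · 1.758891 = 0.279936.

Rounded to 5 decimal places: ρ_sc(-0.952) ≈ 0.27994.


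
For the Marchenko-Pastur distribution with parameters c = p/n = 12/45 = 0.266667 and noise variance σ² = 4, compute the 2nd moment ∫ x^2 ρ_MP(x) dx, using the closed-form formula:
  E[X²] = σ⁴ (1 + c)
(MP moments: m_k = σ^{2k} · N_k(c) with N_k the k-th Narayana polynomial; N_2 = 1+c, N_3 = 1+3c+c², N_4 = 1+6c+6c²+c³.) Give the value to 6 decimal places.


E[X²] = σ⁴ (1 + c) (second MP moment). With σ² = 4 (so σ⁴ = 16) and c = 12/45 = 0.266667: E[X²] = 16 · (1 + 0.266667) = 16 · 1.266667.

So E[X^2] = 20.266667.


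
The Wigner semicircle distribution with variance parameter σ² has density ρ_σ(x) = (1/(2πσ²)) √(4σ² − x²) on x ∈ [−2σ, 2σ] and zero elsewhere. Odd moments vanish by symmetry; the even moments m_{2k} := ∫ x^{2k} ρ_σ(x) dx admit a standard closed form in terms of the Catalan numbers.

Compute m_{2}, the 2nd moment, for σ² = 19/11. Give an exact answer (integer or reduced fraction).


By the scaled semicircle moment identity, m_{2k} = σ^{2k} · C_k with k = 1.
C_1 = (1/(k+1)) · C(2k, k) = (1/2) · C(2, 1) = (1/2) · 2 = 1.
σ^{2k} = (σ²)^k = (19/11)^1 = 19/11.

Therefore m_{2} = σ^{2} · C_1 = (19/11) · 1 = 19/11.


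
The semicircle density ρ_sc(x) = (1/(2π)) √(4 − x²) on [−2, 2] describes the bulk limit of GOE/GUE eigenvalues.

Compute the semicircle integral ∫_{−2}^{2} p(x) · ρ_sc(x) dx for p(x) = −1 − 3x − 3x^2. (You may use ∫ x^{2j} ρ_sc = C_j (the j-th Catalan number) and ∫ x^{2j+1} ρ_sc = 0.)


Write p(x) = Σ a_i x^i, split into monomials and integrate each against ρ_sc separately.
Using ∫ x^{2j} ρ_sc = C_j = (1/(j+1)) C(2j, j) (Catalan numbers) and ∫ x^{2j+1} ρ_sc = 0 (odd monomials vanish by symmetry):
  i = 0 (even): a_0 · C_{0} = -1 · 1 = -1
  i = 1 (odd): ∫ x^1 ρ_sc = 0 (vanishes)
  i = 2 (even): a_2 · C_{1} = -3 · 1 = -3

Summing the contributions: ∫_{−2}^{2} p(x) ρ_sc(x) dx = (-1) + (-3) = -4.


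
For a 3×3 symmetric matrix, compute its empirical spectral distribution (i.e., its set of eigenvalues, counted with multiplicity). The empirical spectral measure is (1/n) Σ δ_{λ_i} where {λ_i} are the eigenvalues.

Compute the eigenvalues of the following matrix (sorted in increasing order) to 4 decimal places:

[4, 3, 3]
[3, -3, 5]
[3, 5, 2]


Since M is real symmetric, all three eigenvalues are real; they are the roots of det(λI − M) = λ³ − (tr M) λ² + s λ − det M, where s is the sum of the principal 2×2 minors.
tr M = 4 + (-3) + 2 = 3.
s = (4·(-3) − 3²) + (4·2 − 3²) + ((-3)·2 − 5²) = -21 + (-1) + (-31) = -53.
det M (expand along row 1) = 4·(-31) − 3·(-9) + 3·24 = -25.
Characteristic polynomial: λ³ − 3λ² − 53λ + 25 = 0.
Substitute λ = y + (tr M)/3 = y + 1.000000 to remove the quadratic term: y³ + p·y + q = 0 with p = s − (tr M)²/3 = -56.000000 and q = −2(tr M)³/27 + (tr M)·s/3 − det M = -30.000000.
Three real roots ⇒ use the trigonometric (Viète) form: r = 2√(−p/3) = 8.640988, φ = arccos(3q/(p·r)) = arccos(0.185991) = 1.383716 rad.
y_k = r·cos(φ/3 − 2πk/3) for k = 0, 1, 2 gives y = 7.738020, -0.538503, -7.199518.
λ_k = y_k + 1.000000 gives λ = 8.7380, 0.4615, -6.1995 (check: the sum is 3.0000 = tr M).

Eigenvalues sorted in increasing order: [-6.1995, 0.4615, 8.7380].


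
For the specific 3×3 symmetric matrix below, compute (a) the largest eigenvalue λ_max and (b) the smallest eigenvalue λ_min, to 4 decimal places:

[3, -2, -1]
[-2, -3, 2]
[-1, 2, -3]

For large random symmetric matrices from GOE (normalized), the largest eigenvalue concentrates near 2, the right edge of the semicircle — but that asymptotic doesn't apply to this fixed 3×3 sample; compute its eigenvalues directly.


Since M is real symmetric, all three eigenvalues are real; they are the roots of det(λI − M) = λ³ − (tr M) λ² + s λ − det M, where s is the sum of the principal 2×2 minors.
tr M = 3 + (-3) + (-3) = -3.
s = (3·(-3) − (-2)²) + (3·(-3) − (-1)²) + ((-3)·(-3) − 2²) = -13 + (-10) + 5 = -18.
det M (expand along row 1) = 3·5 − (-2)·8 + (-1)·(-7) = 38.
Characteristic polynomial: λ³ + 3λ² − 18λ − 38 = 0.
Substitute λ = y + (tr M)/3 = y − 1.000000 to remove the quadratic term: y³ + p·y + q = 0 with p = s − (tr M)²/3 = -21.000000 and q = −2(tr M)³/27 + (tr M)·s/3 − det M = -18.000000.
Three real roots ⇒ use the trigonometric (Viète) form: r = 2√(−p/3) = 5.291503, φ = arccos(3q/(p·r)) = arccos(0.485954) = 1.063342 rad.
y_k = r·cos(φ/3 − 2πk/3) for k = 0, 1, 2 gives y = 4.962575, -0.890804, -4.071771.
λ_k = y_k − 1.000000 gives λ = 3.9626, -1.8908, -5.0718 (check: the sum is -3.0000 = tr M).

Hence λ_max = 3.9626 and λ_min = -5.0718.


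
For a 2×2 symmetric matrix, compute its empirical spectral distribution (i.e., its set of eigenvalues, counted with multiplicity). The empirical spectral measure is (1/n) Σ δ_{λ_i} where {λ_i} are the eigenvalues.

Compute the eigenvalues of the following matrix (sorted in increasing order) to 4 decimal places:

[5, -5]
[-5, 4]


Since M is real symmetric, both eigenvalues are real; they are the roots of det(λI − M) = λ² − (tr M) λ + det M.
tr M = 5 + 4 = 9.
det M = 5·4 − (-5)² = 20 − 25 = -5.
Characteristic polynomial: λ² − 9λ − 5 = 0.
Discriminant Δ = (tr M)² − 4·det M = 81 − (-20) = 101; √Δ = 10.049876.
λ = (tr M ± √Δ)/2 = (9 ± 10.049876)/2, giving (tr M − √Δ)/2 = -0.5249 and (tr M + √Δ)/2 = 9.5249.

Eigenvalues sorted in increasing order: [-0.5249, 9.5249].


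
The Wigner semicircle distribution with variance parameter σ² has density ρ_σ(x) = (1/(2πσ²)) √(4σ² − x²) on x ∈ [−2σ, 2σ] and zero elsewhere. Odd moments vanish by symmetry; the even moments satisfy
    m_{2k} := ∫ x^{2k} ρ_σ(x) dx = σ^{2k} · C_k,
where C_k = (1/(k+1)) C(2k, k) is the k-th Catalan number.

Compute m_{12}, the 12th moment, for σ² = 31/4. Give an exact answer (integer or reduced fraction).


By the scaled semicircle moment identity, m_{2k} = σ^{2k} · C_k with k = 6.
C_6 = (1/(k+1)) · C(2k, k) = (1/7) · C(12, 6) = (1/7) · 924 = 132.
σ^{2k} = (σ²)^k = (31/4)^6 = 887503681/4096.

Therefore m_{12} = σ^{12} · C_6 = (887503681/4096) · 132 = 29287621473/1024.


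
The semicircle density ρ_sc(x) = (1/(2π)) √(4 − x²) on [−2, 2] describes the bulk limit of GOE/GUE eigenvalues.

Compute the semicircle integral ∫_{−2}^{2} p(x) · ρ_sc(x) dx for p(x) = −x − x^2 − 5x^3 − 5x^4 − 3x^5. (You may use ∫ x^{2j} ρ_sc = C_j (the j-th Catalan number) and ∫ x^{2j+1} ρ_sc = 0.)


Write p(x) = Σ a_i x^i, split into monomials and integrate each against ρ_sc separately.
Using ∫ x^{2j} ρ_sc = C_j = (1/(j+1)) C(2j, j) (Catalan numbers) and ∫ x^{2j+1} ρ_sc = 0 (odd monomials vanish by symmetry):
  i = 1 (odd): ∫ x^1 ρ_sc = 0 (vanishes)
  i = 2 (even): a_2 · C_{1} = -1 · 1 = -1
  i = 3 (odd): ∫ x^3 ρ_sc = 0 (vanishes)
  i = 4 (even): a_4 · C_{2} = -5 · 2 = -10
  i = 5 (odd): ∫ x^5 ρ_sc = 0 (vanishes)

Summing the contributions: ∫_{−2}^{2} p(x) ρ_sc(x) dx = (-1) + (-10) = -11.


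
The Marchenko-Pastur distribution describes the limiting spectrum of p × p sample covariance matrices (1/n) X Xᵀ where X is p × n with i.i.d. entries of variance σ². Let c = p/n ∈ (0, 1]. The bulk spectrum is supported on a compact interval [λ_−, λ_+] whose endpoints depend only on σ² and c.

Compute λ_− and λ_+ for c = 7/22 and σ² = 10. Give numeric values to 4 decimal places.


c = 7/22 = 0.318182; √c = 0.564076.
λ_− = σ² (1 − √c)² = 10 · (1 − 0.564076)² = 10 · (0.435924)² = 1.900297.
λ_+ = σ² (1 + √c)² = 10 · (1 + 0.564076)² = 10 · (1.564076)² = 24.463340.

Rounded to 4 decimal places: λ_− ≈ 1.9003, λ_+ ≈ 24.4633.


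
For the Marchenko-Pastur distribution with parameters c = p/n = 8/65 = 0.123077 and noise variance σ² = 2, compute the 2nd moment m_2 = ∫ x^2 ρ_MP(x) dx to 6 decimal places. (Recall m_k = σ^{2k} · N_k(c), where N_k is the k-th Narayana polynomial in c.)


E[X²] = σ⁴ (1 + c) (second MP moment). With σ² = 2 (so σ⁴ = 4) and c = 8/65 = 0.123077: E[X²] = 4 · (1 + 0.123077) = 4 · 1.123077.

So E[X^2] = 4.492308.


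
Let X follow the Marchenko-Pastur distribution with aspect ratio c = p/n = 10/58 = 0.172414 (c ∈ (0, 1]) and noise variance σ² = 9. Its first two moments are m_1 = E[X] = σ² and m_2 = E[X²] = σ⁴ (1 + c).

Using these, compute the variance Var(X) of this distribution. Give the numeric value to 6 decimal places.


m_1 = E[X] = σ² = 9, so m_1² = 81.
m_2 = E[X²] = σ⁴ (1 + c) = 81 · (1 + 0.172414) = 81 · 1.172414 = 94.965517.
(Note m_2 − m_1² simplifies to c · σ⁴ = 0.172414 · 81.)

Var(X) = m_2 − m_1² = 94.965517 − 81 = 13.965517.


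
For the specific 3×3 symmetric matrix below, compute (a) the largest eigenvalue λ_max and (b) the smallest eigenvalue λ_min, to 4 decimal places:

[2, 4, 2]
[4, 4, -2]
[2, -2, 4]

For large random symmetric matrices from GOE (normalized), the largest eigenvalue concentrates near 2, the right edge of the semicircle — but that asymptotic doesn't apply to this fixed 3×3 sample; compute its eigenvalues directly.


Since M is real symmetric, all three eigenvalues are real; they are the roots of det(λI − M) = λ³ − (tr M) λ² + s λ − det M, where s is the sum of the principal 2×2 minors.
tr M = 2 + 4 + 4 = 10.
s = (2·4 − 4²) + (2·4 − 2²) + (4·4 − (-2)²) = -8 + 4 + 12 = 8.
det M (expand along row 1) = 2·12 − 4·20 + 2·(-16) = -88.
Characteristic polynomial: λ³ − 10λ² + 8λ + 88 = 0.
Substitute λ = y + (tr M)/3 = y + 3.333333 to remove the quadratic term: y³ + p·y + q = 0 with p = s − (tr M)²/3 = -25.333333 and q = −2(tr M)³/27 + (tr M)·s/3 − det M = 40.592593.
Three real roots ⇒ use the trigonometric (Viète) form: r = 2√(−p/3) = 5.811865, φ = arccos(3q/(p·r)) = arccos(-0.827104) = 2.544732 rad.
y_k = r·cos(φ/3 − 2πk/3) for k = 0, 1, 2 gives y = 3.843395, 1.853825, -5.697220.
λ_k = y_k + 3.333333 gives λ = 7.1767, 5.1872, -2.3639 (check: the sum is 10.0000 = tr M).

Hence λ_max = 7.1767 and λ_min = -2.3639.


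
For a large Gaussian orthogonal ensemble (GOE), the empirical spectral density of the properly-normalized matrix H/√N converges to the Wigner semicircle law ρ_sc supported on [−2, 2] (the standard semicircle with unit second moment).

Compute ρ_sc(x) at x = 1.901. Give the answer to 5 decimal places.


ρ_sc(x) = (1/(2π)) √(4 − x²). With x = 1.901:
  4 − x² = 4 − (1.901)² = 4 − 3.613801 = 0.386199.
  √(4 − x²) = 0.621449.
  1/(2π) = 0.159155.
  ρ_sc(1.901) = 0.159155 · 0.621449 = 0.098907.

Rounded to 5 decimal places: ρ_sc(1.901) ≈ 0.09891.


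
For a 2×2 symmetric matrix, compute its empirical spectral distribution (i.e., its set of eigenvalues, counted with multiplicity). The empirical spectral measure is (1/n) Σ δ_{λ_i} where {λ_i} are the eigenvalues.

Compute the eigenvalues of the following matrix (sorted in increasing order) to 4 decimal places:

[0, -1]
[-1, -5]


Since M is real symmetric, both eigenvalues are real; they are the roots of det(λI − M) = λ² − (tr M) λ + det M.
tr M = 0 + (-5) = -5.
det M = 0·(-5) − (-1)² = 0 − 1 = -1.
Characteristic polynomial: λ² + 5λ − 1 = 0.
Discriminant Δ = (tr M)² − 4·det M = 25 − (-4) = 29; √Δ = 5.385165.
λ = (tr M ± √Δ)/2 = (-5 ± 5.385165)/2, giving (tr M − √Δ)/2 = -5.1926 and (tr M + √Δ)/2 = 0.1926.

Eigenvalues sorted in increasing order: [-5.1926, 0.1926].


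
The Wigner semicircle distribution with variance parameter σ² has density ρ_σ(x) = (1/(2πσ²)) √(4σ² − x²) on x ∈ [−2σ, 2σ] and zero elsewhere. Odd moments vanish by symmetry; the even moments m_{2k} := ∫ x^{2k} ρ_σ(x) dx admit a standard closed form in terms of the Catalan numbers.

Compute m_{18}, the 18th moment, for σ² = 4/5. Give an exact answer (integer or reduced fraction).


By the scaled semicircle moment identity, m_{2k} = σ^{2k} · C_k with k = 9.
C_9 = (1/(k+1)) · C(2k, k) = (1/10) · C(18, 9) = (1/10) · 48620 = 4862.
σ^{2k} = (σ²)^k = (4/5)^9 = 262144/1953125.

Therefore m_{18} = σ^{18} · C_9 = (262144/1953125) · 4862 = 1274544128/1953125.


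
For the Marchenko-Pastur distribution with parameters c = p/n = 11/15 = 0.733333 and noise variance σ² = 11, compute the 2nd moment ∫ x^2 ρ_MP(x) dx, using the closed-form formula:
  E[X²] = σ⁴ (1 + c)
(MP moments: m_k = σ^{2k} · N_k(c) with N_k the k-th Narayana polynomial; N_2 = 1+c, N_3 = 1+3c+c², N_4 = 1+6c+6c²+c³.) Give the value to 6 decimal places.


E[X²] = σ⁴ (1 + c) (second MP moment). With σ² = 11 (so σ⁴ = 121) and c = 11/15 = 0.733333: E[X²] = 121 · (1 + 0.733333) = 121 · 1.733333.

So E[X^2] = 209.733333.


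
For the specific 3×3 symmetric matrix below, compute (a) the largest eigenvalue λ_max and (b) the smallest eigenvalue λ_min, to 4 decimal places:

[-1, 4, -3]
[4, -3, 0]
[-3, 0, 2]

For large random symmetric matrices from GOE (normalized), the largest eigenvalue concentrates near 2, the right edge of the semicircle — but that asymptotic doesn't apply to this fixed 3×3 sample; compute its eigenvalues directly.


Since M is real symmetric, all three eigenvalues are real; they are the roots of det(λI − M) = λ³ − (tr M) λ² + s λ − det M, where s is the sum of the principal 2×2 minors.
tr M = -1 + (-3) + 2 = -2.
s = ((-1)·(-3) − 4²) + ((-1)·2 − (-3)²) + ((-3)·2 − 0²) = -13 + (-11) + (-6) = -30.
det M (expand along row 1) = (-1)·(-6) − 4·8 + (-3)·(-9) = 1.
Characteristic polynomial: λ³ + 2λ² − 30λ − 1 = 0.
Substitute λ = y + (tr M)/3 = y − 0.666667 to remove the quadratic term: y³ + p·y + q = 0 with p = s − (tr M)²/3 = -31.333333 and q = −2(tr M)³/27 + (tr M)·s/3 − det M = 19.592593.
Three real roots ⇒ use the trigonometric (Viète) form: r = 2√(−p/3) = 6.463573, φ = arccos(3q/(p·r)) = arccos(-0.290224) = 1.865258 rad.
y_k = r·cos(φ/3 − 2πk/3) for k = 0, 1, 2 gives y = 5.253973, 0.633406, -5.887379.
λ_k = y_k − 0.666667 gives λ = 4.5873, -0.0333, -6.5540 (check: the sum is -2.0000 = tr M).

Hence λ_max = 4.5873 and λ_min = -6.5540.


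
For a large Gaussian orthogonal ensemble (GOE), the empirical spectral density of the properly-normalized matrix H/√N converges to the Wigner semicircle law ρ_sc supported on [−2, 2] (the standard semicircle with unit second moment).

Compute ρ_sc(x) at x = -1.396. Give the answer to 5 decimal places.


ρ_sc(x) = (1/(2π)) √(4 − x²). With x = -1.396:
  4 − x² = 4 − (-1.396)² = 4 − 1.948816 = 2.051184.
  √(4 − x²) = 1.432196.
  1/(2π) = 0.159155.
  ρ_sc(-1.396) = 0.159155 · 1.432196 = 0.227941.

Rounded to 5 decimal places: ρ_sc(-1.396) ≈ 0.22794.


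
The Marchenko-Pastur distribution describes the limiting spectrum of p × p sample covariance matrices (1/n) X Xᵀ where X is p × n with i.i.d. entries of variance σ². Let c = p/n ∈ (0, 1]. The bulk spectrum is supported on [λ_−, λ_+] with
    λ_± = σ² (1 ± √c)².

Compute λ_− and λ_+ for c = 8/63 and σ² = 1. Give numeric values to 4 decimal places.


c = 8/63 = 0.126984; √c = 0.356348.
λ_− = σ² (1 − √c)² = 1 · (1 − 0.356348)² = 1 · (0.643652)² = 0.414287.
λ_+ = σ² (1 + √c)² = 1 · (1 + 0.356348)² = 1 · (1.356348)² = 1.839681.

Rounded to 4 decimal places: λ_− ≈ 0.4143, λ_+ ≈ 1.8397.


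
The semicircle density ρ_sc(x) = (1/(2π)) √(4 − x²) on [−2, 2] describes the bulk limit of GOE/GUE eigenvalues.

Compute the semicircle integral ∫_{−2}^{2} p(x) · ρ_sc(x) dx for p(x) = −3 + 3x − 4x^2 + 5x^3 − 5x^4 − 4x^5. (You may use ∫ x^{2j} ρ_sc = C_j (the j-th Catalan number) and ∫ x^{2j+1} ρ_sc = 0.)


Write p(x) = Σ a_i x^i, split into monomials and integrate each against ρ_sc separately.
Using ∫ x^{2j} ρ_sc = C_j = (1/(j+1)) C(2j, j) (Catalan numbers) and ∫ x^{2j+1} ρ_sc = 0 (odd monomials vanish by symmetry):
  i = 0 (even): a_0 · C_{0} = -3 · 1 = -3
  i = 1 (odd): ∫ x^1 ρ_sc = 0 (vanishes)
  i = 2 (even): a_2 · C_{1} = -4 · 1 = -4
  i = 3 (odd): ∫ x^3 ρ_sc = 0 (vanishes)
  i = 4 (even): a_4 · C_{2} = -5 · 2 = -10
  i = 5 (odd): ∫ x^5 ρ_sc = 0 (vanishes)

Summing the contributions: ∫_{−2}^{2} p(x) ρ_sc(x) dx = (-3) + (-4) + (-10) = -17.


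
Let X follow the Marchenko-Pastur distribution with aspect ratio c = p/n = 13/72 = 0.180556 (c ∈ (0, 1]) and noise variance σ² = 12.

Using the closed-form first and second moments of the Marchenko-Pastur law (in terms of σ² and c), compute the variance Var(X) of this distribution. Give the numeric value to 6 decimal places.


Recall the MP moments m_1 = E[X] = σ² and m_2 = E[X²] = σ⁴ (1 + c).
m_1 = E[X] = σ² = 12, so m_1² = 144.
m_2 = E[X²] = σ⁴ (1 + c) = 144 · (1 + 0.180556) = 144 · 1.180556 = 170.000000.
(Note m_2 − m_1² simplifies to c · σ⁴ = 0.180556 · 144.)

Var(X) = m_2 − m_1² = 170.000000 − 144 = 26.000000.


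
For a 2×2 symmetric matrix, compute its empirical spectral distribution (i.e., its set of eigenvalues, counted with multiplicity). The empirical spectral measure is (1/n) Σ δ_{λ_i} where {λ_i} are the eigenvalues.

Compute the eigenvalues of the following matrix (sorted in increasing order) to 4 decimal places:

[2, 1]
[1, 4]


Since M is real symmetric, both eigenvalues are real; they are the roots of det(λI − M) = λ² − (tr M) λ + det M.
tr M = 2 + 4 = 6.
det M = 2·4 − 1² = 8 − 1 = 7.
Characteristic polynomial: λ² − 6λ + 7 = 0.
Discriminant Δ = (tr M)² − 4·det M = 36 − 28 = 8; √Δ = 2.828427.
λ = (tr M ± √Δ)/2 = (6 ± 2.828427)/2, giving (tr M − √Δ)/2 = 1.5858 and (tr M + √Δ)/2 = 4.4142.

Eigenvalues sorted in increasing order: [1.5858, 4.4142].


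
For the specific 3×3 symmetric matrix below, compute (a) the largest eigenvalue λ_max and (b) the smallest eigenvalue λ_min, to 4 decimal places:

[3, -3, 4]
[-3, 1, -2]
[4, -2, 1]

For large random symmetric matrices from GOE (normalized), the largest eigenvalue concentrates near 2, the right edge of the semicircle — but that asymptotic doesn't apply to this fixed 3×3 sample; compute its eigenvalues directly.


Since M is real symmetric, all three eigenvalues are real; they are the roots of det(λI − M) = λ³ − (tr M) λ² + s λ − det M, where s is the sum of the principal 2×2 minors.
tr M = 3 + 1 + 1 = 5.
s = (3·1 − (-3)²) + (3·1 − 4²) + (1·1 − (-2)²) = -6 + (-13) + (-3) = -22.
det M (expand along row 1) = 3·(-3) − (-3)·5 + 4·2 = 14.
Characteristic polynomial: λ³ − 5λ² − 22λ − 14 = 0.
Substitute λ = y + (tr M)/3 = y + 1.666667 to remove the quadratic term: y³ + p·y + q = 0 with p = s − (tr M)²/3 = -30.333333 and q = −2(tr M)³/27 + (tr M)·s/3 − det M = -59.925926.
Three real roots ⇒ use the trigonometric (Viète) form: r = 2√(−p/3) = 6.359595, φ = arccos(3q/(p·r)) = arccos(0.931937) = 0.371079 rad.
y_k = r·cos(φ/3 − 2πk/3) for k = 0, 1, 2 gives y = 6.311006, -2.475992, -3.835014.
λ_k = y_k + 1.666667 gives λ = 7.9777, -0.8093, -2.1683 (check: the sum is 5.0000 = tr M).

Hence λ_max = 7.9777 and λ_min = -2.1683.


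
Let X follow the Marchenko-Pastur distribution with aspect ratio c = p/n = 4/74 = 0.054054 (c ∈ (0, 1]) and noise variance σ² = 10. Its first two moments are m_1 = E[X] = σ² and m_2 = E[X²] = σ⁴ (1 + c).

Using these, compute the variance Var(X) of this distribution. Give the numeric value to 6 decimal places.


m_1 = E[X] = σ² = 10, so m_1² = 100.
m_2 = E[X²] = σ⁴ (1 + c) = 100 · (1 + 0.054054) = 100 · 1.054054 = 105.405405.
(Note m_2 − m_1² simplifies to c · σ⁴ = 0.054054 · 100.)

Var(X) = m_2 − m_1² = 105.405405 − 100 = 5.405405.


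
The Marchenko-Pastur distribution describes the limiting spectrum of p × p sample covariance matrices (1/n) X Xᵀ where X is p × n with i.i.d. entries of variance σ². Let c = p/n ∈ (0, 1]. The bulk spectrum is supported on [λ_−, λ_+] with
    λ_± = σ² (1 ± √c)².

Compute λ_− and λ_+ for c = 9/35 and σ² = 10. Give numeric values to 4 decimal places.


c = 9/35 = 0.257143; √c = 0.507093.
λ_− = σ² (1 − √c)² = 10 · (1 − 0.507093)² = 10 · (0.492907)² = 2.429578.
λ_+ = σ² (1 + √c)² = 10 · (1 + 0.507093)² = 10 · (1.507093)² = 22.713280.

Rounded to 4 decimal places: λ_− ≈ 2.4296, λ_+ ≈ 22.7133.


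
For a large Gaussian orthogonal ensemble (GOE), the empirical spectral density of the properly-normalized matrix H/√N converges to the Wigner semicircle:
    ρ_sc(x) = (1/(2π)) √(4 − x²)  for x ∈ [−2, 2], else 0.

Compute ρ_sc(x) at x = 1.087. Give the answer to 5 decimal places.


ρ_sc(x) = (1/(2π)) √(4 − x²). With x = 1.087:
  4 − x² = 4 − (1.087)² = 4 − 1.181569 = 2.818431.
  √(4 − x²) = 1.678818.
  1/(2π) = 0.159155.
  ρ_sc(1.087) = 0.159155 · 1.678818 = 0.267192.

Rounded to 5 decimal places: ρ_sc(1.087) ≈ 0.26719.


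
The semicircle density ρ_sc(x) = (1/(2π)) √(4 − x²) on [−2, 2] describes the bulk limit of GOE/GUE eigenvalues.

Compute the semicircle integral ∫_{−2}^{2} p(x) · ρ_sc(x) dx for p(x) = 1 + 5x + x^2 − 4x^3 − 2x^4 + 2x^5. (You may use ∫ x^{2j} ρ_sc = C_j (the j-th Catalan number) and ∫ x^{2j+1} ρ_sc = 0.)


Write p(x) = Σ a_i x^i, split into monomials and integrate each against ρ_sc separately.
Using ∫ x^{2j} ρ_sc = C_j = (1/(j+1)) C(2j, j) (Catalan numbers) and ∫ x^{2j+1} ρ_sc = 0 (odd monomials vanish by symmetry):
  i = 0 (even): a_0 · C_{0} = 1 · 1 = 1
  i = 1 (odd): ∫ x^1 ρ_sc = 0 (vanishes)
  i = 2 (even): a_2 · C_{1} = 1 · 1 = 1
  i = 3 (odd): ∫ x^3 ρ_sc = 0 (vanishes)
  i = 4 (even): a_4 · C_{2} = -2 · 2 = -4
  i = 5 (odd): ∫ x^5 ρ_sc = 0 (vanishes)

Summing the contributions: ∫_{−2}^{2} p(x) ρ_sc(x) dx = 1 + 1 + (-4) = -2.


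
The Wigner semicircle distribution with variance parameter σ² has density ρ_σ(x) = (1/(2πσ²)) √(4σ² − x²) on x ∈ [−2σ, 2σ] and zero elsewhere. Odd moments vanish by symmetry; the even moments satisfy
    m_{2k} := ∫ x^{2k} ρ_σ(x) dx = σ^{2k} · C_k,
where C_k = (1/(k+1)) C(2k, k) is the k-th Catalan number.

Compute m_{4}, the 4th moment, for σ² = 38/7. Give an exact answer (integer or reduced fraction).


By the scaled semicircle moment identity, m_{2k} = σ^{2k} · C_k with k = 2.
C_2 = (1/(k+1)) · C(2k, k) = (1/3) · C(4, 2) = (1/3) · 6 = 2.
σ^{2k} = (σ²)^k = (38/7)^2 = 1444/49.

Therefore m_{4} = σ^{4} · C_2 = (1444/49) · 2 = 2888/49.


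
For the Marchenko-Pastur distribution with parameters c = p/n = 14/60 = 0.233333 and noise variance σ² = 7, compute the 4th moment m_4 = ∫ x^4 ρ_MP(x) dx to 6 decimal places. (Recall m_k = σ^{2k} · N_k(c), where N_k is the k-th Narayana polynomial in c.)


E[X⁴] = σ⁸ (1 + 6c + 6c² + c³) (fourth MP moment). With σ² = 7 (so σ⁸ = 2401) and c = 14/60 = 0.233333: E[X⁴] = 2401 · (1 + 6·0.233333 + 6·(0.233333)² + (0.233333)³) = 2401 · 2.739370.

So E[X^4] = 6577.228259.


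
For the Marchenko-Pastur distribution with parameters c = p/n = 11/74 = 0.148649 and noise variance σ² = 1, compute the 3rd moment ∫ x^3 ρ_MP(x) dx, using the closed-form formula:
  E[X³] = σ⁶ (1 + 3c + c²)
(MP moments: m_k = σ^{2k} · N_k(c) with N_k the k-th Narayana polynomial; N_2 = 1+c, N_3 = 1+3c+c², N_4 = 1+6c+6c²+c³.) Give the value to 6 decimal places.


E[X³] = σ⁶ (1 + 3c + c²) (third MP moment). With σ² = 1 (so σ⁶ = 1) and c = 11/74 = 0.148649: E[X³] = 1 · (1 + 3·0.148649 + (0.148649)²) = 1 · 1.468042.

So E[X^3] = 1.468042.


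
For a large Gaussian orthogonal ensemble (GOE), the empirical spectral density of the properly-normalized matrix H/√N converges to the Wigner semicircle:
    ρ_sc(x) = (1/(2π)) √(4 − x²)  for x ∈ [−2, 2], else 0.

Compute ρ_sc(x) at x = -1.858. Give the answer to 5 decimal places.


ρ_sc(x) = (1/(2π)) √(4 − x²). With x = -1.858:
  4 − x² = 4 − (-1.858)² = 4 − 3.452164 = 0.547836.
  √(4 − x²) = 0.740159.
  1/(2π) = 0.159155.
  ρ_sc(-1.858) = 0.159155 · 0.740159 = 0.117800.

Rounded to 5 decimal places: ρ_sc(-1.858) ≈ 0.11780.


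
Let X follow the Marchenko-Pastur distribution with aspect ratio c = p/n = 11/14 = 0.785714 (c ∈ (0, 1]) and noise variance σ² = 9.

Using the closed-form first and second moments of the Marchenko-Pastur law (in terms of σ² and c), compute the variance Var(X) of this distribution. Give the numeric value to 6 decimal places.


Recall the MP moments m_1 = E[X] = σ² and m_2 = E[X²] = σ⁴ (1 + c).
m_1 = E[X] = σ² = 9, so m_1² = 81.
m_2 = E[X²] = σ⁴ (1 + c) = 81 · (1 + 0.785714) = 81 · 1.785714 = 144.642857.
(Note m_2 − m_1² simplifies to c · σ⁴ = 0.785714 · 81.)

Var(X) = m_2 − m_1² = 144.642857 − 81 = 63.642857.
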